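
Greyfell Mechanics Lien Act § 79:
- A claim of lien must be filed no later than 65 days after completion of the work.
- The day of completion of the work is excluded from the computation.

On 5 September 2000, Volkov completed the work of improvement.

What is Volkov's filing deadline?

65 days after 5 September 2000 is November 9, 2000.

November 9, 2000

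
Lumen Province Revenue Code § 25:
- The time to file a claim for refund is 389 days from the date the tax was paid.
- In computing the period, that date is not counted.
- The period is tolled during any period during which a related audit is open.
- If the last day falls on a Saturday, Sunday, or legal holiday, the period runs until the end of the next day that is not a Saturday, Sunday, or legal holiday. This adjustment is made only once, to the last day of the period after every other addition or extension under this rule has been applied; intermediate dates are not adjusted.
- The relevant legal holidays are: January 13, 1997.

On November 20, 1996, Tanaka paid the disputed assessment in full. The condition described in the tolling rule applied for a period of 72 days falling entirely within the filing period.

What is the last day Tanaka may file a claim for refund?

389 days after November 20, 1996 is December 14, 1997.
Tolling adds 72 days: December 14, 1997 + 72 days = February 24, 1998.
February 24, 1998 is a Tuesday and not a legal holiday, so no extension applies.

February 24, 1998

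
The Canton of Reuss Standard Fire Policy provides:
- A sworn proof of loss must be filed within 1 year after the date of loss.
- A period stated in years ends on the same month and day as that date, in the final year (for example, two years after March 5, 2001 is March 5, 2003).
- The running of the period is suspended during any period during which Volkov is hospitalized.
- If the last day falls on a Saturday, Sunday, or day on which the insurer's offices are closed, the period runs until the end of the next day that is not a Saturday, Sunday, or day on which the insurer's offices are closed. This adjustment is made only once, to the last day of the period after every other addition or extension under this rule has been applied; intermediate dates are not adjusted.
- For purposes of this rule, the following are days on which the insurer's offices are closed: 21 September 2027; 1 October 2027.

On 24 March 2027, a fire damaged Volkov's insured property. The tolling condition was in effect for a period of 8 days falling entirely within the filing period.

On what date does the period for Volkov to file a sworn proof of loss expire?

April 3, 2028

1 year after 24 March 2027 is March 24, 2028.
Tolling adds 8 days: March 24, 2028 + 8 days = April 1, 2028.
April 1, 2028 is Saturday; April 2, 2028 is Sunday. The next qualifying day is April 3, 2028.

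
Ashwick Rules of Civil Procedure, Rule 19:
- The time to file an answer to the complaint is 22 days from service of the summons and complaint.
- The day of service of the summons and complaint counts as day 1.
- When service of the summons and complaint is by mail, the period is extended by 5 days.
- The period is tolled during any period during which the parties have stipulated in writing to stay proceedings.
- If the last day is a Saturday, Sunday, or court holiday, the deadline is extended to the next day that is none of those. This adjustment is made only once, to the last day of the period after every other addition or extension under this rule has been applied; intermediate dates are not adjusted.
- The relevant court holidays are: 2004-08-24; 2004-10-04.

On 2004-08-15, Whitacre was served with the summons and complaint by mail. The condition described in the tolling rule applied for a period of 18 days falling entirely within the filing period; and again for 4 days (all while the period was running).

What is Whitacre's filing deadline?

October 5, 2004

Counting 2004-08-15 as day 1, day 22 is September 5, 2004.
Service was by mail, adding 5 days: September 5, 2004 + 5 days = September 10, 2004.
Tolling adds 18 days: September 10, 2004 + 18 days = September 28, 2004.
Tolling adds 4 days: September 28, 2004 + 4 days = October 2, 2004.
October 2, 2004 is Saturday; October 3, 2004 is Sunday; October 4, 2004 is a listed holiday. The next qualifying day is October 5, 2004.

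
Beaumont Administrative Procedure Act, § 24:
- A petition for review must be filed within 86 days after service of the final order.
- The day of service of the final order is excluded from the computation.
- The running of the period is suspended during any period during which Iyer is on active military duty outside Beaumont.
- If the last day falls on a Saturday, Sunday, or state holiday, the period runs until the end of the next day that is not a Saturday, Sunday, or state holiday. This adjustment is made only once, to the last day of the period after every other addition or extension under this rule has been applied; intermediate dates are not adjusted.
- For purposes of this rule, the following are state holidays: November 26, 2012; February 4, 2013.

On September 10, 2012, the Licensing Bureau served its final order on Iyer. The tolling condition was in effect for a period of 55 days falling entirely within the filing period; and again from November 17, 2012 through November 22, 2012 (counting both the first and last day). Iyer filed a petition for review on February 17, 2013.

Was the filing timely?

No

86 days after September 10, 2012 is December 5, 2012.
Tolling adds 55 days: December 5, 2012 + 55 days = January 29, 2013.
From November 17, 2012 through November 22, 2012 inclusive is 6 days; tolling adds 6 days: January 29, 2013 + 6 days = February 4, 2013.
February 4, 2013 is a listed holiday. The next qualifying day is February 5, 2013.
The deadline is February 5, 2013; the filing on February 17, 2013 is after that date.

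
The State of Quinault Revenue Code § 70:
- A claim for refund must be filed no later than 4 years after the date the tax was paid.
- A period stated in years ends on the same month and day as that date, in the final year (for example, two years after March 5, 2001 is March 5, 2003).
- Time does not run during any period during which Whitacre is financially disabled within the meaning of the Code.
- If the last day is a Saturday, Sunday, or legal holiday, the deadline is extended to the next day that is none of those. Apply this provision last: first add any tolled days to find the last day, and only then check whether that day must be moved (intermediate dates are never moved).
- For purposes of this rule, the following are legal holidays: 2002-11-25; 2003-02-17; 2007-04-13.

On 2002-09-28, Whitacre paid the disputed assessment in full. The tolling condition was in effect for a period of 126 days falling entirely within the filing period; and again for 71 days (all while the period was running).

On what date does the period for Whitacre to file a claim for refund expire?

April 16, 2007

4 years after 2002-09-28 is September 28, 2006.
Tolling adds 126 days: September 28, 2006 + 126 days = February 1, 2007.
Tolling adds 71 days: February 1, 2007 + 71 days = April 13, 2007.
April 13, 2007 is a listed holiday; April 14, 2007 is Saturday; April 15, 2007 is Sunday. The next qualifying day is April 16, 2007.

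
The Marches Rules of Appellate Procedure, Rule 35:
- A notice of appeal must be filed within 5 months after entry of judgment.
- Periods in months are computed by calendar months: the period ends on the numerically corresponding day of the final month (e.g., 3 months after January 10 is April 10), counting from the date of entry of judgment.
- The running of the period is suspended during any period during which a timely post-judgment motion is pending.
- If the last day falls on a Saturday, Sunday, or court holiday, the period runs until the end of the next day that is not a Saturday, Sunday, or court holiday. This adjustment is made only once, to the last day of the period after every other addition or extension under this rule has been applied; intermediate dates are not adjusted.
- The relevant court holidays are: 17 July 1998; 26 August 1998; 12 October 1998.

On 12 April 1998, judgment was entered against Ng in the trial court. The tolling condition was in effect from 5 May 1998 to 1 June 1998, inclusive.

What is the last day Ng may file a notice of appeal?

5 months after 12 April 1998 is September 12, 1998.
From May 5, 1998 through June 1, 1998 inclusive is 28 days; tolling adds 28 days: September 12, 1998 + 28 days = October 10, 1998.
October 10, 1998 is Saturday; October 11, 1998 is Sunday; October 12, 1998 is a listed holiday. The next qualifying day is October 13, 1998.

October 13, 1998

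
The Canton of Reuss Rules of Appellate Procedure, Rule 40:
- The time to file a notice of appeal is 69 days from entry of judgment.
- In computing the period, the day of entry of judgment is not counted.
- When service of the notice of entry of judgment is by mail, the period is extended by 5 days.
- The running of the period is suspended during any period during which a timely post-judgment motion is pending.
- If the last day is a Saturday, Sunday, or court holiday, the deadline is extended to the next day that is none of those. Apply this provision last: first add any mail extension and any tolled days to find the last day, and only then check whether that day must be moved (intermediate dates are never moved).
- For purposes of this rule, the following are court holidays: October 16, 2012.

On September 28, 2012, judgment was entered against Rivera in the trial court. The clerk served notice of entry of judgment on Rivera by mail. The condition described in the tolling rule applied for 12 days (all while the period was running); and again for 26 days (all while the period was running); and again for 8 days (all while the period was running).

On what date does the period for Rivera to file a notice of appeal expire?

January 28, 2013

69 days after September 28, 2012 is December 6, 2012.
Service was by mail, adding 5 days: December 6, 2012 + 5 days = December 11, 2012.
Tolling adds 12 days: December 11, 2012 + 12 days = December 23, 2012.
Tolling adds 26 days: December 23, 2012 + 26 days = January 18, 2013.
Tolling adds 8 days: January 18, 2013 + 8 days = January 26, 2013.
January 26, 2013 is Saturday; January 27, 2013 is Sunday. The next qualifying day is January 28, 2013.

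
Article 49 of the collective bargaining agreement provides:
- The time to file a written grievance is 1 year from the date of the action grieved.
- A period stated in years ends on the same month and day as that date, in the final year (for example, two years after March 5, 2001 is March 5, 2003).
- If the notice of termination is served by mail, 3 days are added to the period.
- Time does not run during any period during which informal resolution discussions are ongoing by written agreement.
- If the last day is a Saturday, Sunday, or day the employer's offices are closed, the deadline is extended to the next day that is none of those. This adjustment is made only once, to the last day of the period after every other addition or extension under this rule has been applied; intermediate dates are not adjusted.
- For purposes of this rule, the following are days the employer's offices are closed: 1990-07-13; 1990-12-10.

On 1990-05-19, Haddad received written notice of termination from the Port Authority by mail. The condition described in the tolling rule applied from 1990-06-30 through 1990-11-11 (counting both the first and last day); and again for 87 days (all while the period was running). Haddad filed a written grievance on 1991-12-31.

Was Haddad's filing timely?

1 year after 1990-05-19 is May 19, 1991.
Service was by mail, adding 3 days: May 19, 1991 + 3 days = May 22, 1991.
From June 30, 1990 through November 11, 1990 inclusive is 135 days; tolling adds 135 days: May 22, 1991 + 135 days = October 4, 1991.
Tolling adds 87 days: October 4, 1991 + 87 days = December 30, 1991.
December 30, 1991 is a Monday and not a day the employer's offices are closed, so no extension applies.
The deadline is December 30, 1991; the filing on December 31, 1991 is after that date.

No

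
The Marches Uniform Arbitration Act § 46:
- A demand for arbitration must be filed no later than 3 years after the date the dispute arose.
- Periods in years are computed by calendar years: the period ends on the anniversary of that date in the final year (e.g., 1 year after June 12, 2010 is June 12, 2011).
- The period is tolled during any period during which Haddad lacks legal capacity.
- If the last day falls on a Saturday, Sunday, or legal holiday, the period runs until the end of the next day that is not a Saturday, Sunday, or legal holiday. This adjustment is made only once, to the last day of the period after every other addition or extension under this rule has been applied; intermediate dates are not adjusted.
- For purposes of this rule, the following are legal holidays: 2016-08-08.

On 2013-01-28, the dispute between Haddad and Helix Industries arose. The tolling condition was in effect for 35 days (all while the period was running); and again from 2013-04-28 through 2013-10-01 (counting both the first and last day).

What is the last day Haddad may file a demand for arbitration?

3 years after 2013-01-28 is January 28, 2016.
Tolling adds 35 days: January 28, 2016 + 35 days = March 3, 2016.
From April 28, 2013 through October 1, 2013 inclusive is 157 days; tolling adds 157 days: March 3, 2016 + 157 days = August 7, 2016.
August 7, 2016 is Sunday; August 8, 2016 is a listed holiday. The next qualifying day is August 9, 2016.

August 9, 2016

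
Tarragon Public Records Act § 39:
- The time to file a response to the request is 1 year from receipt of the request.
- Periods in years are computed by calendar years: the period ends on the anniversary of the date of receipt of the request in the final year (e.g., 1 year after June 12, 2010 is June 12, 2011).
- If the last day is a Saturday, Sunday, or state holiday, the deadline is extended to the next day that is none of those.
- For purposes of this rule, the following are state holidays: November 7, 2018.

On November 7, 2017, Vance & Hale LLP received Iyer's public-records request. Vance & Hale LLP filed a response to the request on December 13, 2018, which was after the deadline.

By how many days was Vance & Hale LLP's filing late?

35 days

1 year after November 7, 2017 is November 7, 2018.
November 7, 2018 is a listed holiday. The next qualifying day is November 8, 2018.
The deadline is November 8, 2018; from November 8, 2018 to December 13, 2018 is 35 days.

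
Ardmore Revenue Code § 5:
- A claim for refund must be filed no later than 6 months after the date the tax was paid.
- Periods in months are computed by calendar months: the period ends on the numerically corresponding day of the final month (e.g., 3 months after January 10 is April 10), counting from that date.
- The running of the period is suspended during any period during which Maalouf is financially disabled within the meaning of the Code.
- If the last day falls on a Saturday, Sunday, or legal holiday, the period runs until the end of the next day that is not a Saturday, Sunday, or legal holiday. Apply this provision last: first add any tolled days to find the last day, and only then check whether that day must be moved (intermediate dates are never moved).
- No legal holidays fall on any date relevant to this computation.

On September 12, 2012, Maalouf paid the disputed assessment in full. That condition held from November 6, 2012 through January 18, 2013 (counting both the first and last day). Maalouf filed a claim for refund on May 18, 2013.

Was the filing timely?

6 months after September 12, 2012 is March 12, 2013.
From November 6, 2012 through January 18, 2013 inclusive is 74 days; tolling adds 74 days: March 12, 2013 + 74 days = May 25, 2013.
May 25, 2013 is Saturday; May 26, 2013 is Sunday. The next qualifying day is May 27, 2013.
The deadline is May 27, 2013; the filing on May 18, 2013 is on or before that date.

Yes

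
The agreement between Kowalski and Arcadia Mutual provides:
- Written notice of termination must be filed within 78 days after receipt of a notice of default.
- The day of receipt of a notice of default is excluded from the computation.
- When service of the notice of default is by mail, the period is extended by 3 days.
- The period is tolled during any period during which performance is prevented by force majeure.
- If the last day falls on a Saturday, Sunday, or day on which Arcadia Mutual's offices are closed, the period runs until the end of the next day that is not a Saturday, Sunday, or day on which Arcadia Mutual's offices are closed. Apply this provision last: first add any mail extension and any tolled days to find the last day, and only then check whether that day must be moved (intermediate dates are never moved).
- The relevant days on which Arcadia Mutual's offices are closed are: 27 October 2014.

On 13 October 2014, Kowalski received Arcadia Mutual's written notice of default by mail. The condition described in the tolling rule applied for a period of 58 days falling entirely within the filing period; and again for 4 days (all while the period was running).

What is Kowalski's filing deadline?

March 5, 2015

78 days after 13 October 2014 is December 30, 2014.
Service was by mail, adding 3 days: December 30, 2014 + 3 days = January 2, 2015.
Tolling adds 58 days: January 2, 2015 + 58 days = March 1, 2015.
Tolling adds 4 days: March 1, 2015 + 4 days = March 5, 2015.
March 5, 2015 is a Thursday and not a day on which Arcadia Mutual's offices are closed, so no extension applies.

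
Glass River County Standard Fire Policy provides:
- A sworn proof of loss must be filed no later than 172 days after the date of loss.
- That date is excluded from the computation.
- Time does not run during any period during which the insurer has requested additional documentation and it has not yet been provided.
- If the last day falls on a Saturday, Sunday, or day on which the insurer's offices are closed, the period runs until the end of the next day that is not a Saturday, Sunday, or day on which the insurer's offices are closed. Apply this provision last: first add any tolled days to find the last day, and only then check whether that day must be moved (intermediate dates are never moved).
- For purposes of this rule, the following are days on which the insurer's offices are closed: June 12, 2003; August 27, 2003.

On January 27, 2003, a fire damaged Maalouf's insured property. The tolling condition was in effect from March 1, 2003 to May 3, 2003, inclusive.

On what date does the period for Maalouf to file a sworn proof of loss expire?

September 22, 2003

172 days after January 27, 2003 is July 18, 2003.
From March 1, 2003 through May 3, 2003 inclusive is 64 days; tolling adds 64 days: July 18, 2003 + 64 days = September 20, 2003.
September 20, 2003 is Saturday; September 21, 2003 is Sunday. The next qualifying day is September 22, 2003.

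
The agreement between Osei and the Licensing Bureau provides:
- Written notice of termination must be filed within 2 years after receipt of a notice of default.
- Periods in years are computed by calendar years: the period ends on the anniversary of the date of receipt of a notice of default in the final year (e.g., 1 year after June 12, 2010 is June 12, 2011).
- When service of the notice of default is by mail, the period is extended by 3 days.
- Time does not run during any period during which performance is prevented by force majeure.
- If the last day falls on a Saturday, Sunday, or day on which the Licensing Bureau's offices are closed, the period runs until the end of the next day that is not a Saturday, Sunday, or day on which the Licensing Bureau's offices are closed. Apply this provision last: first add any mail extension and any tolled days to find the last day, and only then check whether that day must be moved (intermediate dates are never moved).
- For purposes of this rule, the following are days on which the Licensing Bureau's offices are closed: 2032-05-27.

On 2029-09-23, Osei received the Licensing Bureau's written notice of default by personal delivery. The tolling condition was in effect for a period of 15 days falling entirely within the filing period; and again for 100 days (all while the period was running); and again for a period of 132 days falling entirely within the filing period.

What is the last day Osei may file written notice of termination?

May 28, 2032

2 years after 2029-09-23 is September 23, 2031.
Service was not by mail, so no mail extension applies.
Tolling adds 15 days: September 23, 2031 + 15 days = October 8, 2031.
Tolling adds 100 days: October 8, 2031 + 100 days = January 16, 2032.
Tolling adds 132 days: January 16, 2032 + 132 days = May 27, 2032.
May 27, 2032 is a listed holiday. The next qualifying day is May 28, 2032.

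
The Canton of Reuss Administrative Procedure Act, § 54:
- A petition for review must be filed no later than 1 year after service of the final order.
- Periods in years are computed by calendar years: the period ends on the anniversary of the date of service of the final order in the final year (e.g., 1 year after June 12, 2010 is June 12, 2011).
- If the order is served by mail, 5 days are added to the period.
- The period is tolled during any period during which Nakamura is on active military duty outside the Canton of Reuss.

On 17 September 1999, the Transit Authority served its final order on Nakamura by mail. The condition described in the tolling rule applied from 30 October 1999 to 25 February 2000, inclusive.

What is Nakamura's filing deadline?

1 year after 17 September 1999 is September 17, 2000.
Service was by mail, adding 5 days: September 17, 2000 + 5 days = September 22, 2000.
From October 30, 1999 through February 25, 2000 inclusive is 119 days; tolling adds 119 days: September 22, 2000 + 119 days = January 19, 2001.

January 19, 2001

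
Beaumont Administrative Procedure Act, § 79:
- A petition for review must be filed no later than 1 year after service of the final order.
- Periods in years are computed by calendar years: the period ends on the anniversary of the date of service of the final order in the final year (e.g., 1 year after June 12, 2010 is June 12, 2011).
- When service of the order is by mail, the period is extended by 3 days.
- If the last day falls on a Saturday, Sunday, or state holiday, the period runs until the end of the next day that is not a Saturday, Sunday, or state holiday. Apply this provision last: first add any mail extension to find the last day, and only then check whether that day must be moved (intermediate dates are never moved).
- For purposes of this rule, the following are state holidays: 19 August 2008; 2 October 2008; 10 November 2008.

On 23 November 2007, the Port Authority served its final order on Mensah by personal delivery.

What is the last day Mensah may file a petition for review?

1 year after 23 November 2007 is November 23, 2008.
Service was not by mail, so no mail extension applies.
November 23, 2008 is Sunday. The next qualifying day is November 24, 2008.

November 24, 2008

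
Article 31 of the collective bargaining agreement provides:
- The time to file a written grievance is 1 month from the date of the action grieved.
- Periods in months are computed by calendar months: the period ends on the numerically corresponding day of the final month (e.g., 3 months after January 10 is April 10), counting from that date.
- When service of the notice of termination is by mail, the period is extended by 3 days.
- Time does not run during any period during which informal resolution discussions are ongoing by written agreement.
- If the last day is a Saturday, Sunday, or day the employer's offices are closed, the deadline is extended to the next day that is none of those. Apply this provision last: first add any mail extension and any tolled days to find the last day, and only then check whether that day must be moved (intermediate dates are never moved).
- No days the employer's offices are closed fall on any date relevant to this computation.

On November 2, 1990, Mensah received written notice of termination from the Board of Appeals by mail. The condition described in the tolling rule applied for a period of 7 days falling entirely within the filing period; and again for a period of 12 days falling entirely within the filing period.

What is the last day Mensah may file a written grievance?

December 24, 1990

1 month after November 2, 1990 is December 2, 1990.
Service was by mail, adding 3 days: December 2, 1990 + 3 days = December 5, 1990.
Tolling adds 7 days: December 5, 1990 + 7 days = December 12, 1990.
Tolling adds 12 days: December 12, 1990 + 12 days = December 24, 1990.
December 24, 1990 is a Monday and not a day the employer's offices are closed, so no extension applies.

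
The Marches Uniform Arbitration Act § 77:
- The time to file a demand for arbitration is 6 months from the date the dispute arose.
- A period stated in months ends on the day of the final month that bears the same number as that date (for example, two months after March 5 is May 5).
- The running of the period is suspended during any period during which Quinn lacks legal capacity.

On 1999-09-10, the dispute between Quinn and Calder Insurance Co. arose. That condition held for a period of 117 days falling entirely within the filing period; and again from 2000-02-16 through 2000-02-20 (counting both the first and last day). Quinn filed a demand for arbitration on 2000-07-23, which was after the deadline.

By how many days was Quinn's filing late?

13 days

6 months after 1999-09-10 is March 10, 2000.
Tolling adds 117 days: March 10, 2000 + 117 days = July 5, 2000.
From February 16, 2000 through February 20, 2000 inclusive is 5 days; tolling adds 5 days: July 5, 2000 + 5 days = July 10, 2000.
The deadline is July 10, 2000; from July 10, 2000 to July 23, 2000 is 13 days.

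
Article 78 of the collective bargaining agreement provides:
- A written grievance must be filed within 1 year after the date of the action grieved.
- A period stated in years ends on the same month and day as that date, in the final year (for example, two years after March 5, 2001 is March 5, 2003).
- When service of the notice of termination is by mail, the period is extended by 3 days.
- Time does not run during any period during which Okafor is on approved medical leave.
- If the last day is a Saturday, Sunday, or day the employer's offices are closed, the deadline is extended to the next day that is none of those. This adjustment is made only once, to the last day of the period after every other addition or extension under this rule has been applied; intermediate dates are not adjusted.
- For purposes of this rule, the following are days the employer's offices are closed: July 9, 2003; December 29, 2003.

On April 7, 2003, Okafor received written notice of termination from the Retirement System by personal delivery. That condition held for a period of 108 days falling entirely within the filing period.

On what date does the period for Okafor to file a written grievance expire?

1 year after April 7, 2003 is April 7, 2004.
Service was not by mail, so no mail extension applies.
Tolling adds 108 days: April 7, 2004 + 108 days = July 24, 2004.
July 24, 2004 is Saturday; July 25, 2004 is Sunday. The next qualifying day is July 26, 2004.

July 26, 2004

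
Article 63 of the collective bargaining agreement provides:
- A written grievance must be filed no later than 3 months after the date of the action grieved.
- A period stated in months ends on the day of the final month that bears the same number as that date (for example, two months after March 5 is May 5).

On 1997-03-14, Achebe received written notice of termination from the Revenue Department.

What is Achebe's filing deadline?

3 months after 1997-03-14 is June 14, 1997.

June 14, 1997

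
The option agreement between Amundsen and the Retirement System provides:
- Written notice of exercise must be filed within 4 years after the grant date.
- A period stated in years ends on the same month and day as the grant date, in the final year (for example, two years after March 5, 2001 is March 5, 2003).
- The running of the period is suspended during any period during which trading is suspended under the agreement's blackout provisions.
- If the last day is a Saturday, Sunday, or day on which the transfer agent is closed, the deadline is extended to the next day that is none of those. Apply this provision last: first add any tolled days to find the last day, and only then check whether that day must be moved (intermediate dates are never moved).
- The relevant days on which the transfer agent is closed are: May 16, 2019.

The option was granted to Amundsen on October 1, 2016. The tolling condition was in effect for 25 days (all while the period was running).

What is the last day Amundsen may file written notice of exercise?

October 26, 2020

4 years after October 1, 2016 is October 1, 2020.
Tolling adds 25 days: October 1, 2020 + 25 days = October 26, 2020.
October 26, 2020 is a Monday and not a day on which the transfer agent is closed, so no extension applies.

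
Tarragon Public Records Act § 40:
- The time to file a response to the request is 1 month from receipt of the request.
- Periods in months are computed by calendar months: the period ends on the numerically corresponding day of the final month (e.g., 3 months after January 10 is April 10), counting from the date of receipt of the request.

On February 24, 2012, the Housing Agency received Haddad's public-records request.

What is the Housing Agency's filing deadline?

March 24, 2012

1 month after February 24, 2012 is March 24, 2012.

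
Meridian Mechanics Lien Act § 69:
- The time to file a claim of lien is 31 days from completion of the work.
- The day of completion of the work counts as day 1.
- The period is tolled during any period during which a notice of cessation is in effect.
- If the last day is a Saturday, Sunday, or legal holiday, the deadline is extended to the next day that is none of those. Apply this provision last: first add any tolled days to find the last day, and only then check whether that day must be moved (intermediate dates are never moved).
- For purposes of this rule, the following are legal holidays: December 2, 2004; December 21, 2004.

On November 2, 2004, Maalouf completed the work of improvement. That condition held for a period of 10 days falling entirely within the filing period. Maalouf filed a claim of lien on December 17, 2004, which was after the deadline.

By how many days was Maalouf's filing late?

Counting November 2, 2004 as day 1, day 31 is December 2, 2004.
Tolling adds 10 days: December 2, 2004 + 10 days = December 12, 2004.
December 12, 2004 is Sunday. The next qualifying day is December 13, 2004.
The deadline is December 13, 2004; from December 13, 2004 to December 17, 2004 is 4 days.

4 days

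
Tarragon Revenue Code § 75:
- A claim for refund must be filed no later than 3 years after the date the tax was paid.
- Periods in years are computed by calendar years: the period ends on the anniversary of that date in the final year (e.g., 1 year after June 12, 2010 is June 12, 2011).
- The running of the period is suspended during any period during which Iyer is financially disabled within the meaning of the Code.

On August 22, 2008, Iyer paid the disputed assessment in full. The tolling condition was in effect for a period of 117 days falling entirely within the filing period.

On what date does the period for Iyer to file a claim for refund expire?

December 17, 2011

3 years after August 22, 2008 is August 22, 2011.
Tolling adds 117 days: August 22, 2011 + 117 days = December 17, 2011.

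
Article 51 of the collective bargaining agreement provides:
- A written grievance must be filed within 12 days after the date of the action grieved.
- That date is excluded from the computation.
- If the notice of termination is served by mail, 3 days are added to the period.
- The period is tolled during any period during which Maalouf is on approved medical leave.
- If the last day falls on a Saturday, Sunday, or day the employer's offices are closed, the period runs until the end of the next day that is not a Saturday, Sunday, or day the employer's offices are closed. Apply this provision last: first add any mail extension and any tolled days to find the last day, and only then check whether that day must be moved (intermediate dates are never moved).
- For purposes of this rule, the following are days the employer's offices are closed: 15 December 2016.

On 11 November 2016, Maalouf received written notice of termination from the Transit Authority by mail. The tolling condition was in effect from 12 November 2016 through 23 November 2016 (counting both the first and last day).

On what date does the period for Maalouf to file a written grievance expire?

12 days after 11 November 2016 is November 23, 2016.
Service was by mail, adding 3 days: November 23, 2016 + 3 days = November 26, 2016.
From November 12, 2016 through November 23, 2016 inclusive is 12 days; tolling adds 12 days: November 26, 2016 + 12 days = December 8, 2016.
December 8, 2016 is a Thursday and not a day the employer's offices are closed, so no extension applies.

December 8, 2016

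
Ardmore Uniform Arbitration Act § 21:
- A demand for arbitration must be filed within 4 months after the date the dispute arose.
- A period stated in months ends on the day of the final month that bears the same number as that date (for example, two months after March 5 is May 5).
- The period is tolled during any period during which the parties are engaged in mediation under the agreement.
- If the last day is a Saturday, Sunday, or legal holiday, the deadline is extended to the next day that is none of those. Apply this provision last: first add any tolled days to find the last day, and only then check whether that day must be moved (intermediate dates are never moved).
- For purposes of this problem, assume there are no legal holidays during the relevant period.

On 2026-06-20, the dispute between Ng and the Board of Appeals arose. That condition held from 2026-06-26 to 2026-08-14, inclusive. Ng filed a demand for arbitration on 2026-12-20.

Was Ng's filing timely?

No

4 months after 2026-06-20 is October 20, 2026.
From June 26, 2026 through August 14, 2026 inclusive is 50 days; tolling adds 50 days: October 20, 2026 + 50 days = December 9, 2026.
December 9, 2026 is a Wednesday and not a legal holiday, so no extension applies.
The deadline is December 9, 2026; the filing on December 20, 2026 is after that date.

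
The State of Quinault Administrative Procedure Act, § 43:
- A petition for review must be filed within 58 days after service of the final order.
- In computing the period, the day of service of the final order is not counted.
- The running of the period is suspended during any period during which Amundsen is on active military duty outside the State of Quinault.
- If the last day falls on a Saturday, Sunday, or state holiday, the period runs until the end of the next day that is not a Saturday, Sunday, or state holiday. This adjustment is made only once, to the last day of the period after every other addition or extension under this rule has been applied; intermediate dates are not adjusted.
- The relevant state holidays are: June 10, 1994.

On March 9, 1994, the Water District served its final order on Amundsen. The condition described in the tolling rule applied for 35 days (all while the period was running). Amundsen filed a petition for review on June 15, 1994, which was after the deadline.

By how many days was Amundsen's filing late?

2 days

58 days after March 9, 1994 is May 6, 1994.
Tolling adds 35 days: May 6, 1994 + 35 days = June 10, 1994.
June 10, 1994 is a listed holiday; June 11, 1994 is Saturday; June 12, 1994 is Sunday. The next qualifying day is June 13, 1994.
The deadline is June 13, 1994; from June 13, 1994 to June 15, 1994 is 2 days.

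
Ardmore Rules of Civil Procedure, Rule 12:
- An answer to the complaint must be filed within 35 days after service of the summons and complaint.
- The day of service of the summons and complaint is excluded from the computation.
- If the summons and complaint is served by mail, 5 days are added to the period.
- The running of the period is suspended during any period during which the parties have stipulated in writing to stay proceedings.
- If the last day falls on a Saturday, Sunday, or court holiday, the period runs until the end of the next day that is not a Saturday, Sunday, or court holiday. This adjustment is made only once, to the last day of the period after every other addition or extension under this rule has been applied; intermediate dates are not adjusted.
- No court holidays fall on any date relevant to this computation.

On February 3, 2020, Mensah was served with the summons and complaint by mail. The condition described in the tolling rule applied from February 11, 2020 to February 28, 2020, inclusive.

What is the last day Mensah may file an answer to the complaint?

35 days after February 3, 2020 is March 9, 2020.
Service was by mail, adding 5 days: March 9, 2020 + 5 days = March 14, 2020.
From February 11, 2020 through February 28, 2020 inclusive is 18 days; tolling adds 18 days: March 14, 2020 + 18 days = April 1, 2020.
April 1, 2020 is a Wednesday and not a court holiday, so no extension applies.

April 1, 2020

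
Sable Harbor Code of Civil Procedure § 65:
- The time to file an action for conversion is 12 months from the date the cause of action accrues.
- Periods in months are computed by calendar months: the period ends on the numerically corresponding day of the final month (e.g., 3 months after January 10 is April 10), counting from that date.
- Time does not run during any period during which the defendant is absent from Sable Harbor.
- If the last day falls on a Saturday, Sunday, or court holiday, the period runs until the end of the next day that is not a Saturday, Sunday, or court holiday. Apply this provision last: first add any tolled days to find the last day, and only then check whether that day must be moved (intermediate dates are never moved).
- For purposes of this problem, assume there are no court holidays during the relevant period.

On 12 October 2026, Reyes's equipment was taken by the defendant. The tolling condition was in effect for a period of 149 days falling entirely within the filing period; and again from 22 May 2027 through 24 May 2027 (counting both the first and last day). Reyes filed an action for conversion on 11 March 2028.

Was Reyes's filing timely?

Yes

12 months after 12 October 2026 is October 12, 2027.
Tolling adds 149 days: October 12, 2027 + 149 days = March 9, 2028.
From May 22, 2027 through May 24, 2027 inclusive is 3 days; tolling adds 3 days: March 9, 2028 + 3 days = March 12, 2028.
March 12, 2028 is Sunday. The next qualifying day is March 13, 2028.
The deadline is March 13, 2028; the filing on March 11, 2028 is on or before that date.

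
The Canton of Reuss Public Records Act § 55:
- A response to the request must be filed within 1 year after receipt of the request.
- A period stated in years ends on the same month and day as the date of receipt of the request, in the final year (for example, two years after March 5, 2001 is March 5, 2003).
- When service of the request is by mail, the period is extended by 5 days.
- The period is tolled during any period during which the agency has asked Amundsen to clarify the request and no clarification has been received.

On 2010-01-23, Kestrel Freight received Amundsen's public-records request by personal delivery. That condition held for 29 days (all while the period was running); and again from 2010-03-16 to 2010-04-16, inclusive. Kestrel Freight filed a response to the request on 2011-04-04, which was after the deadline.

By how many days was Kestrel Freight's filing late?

10 days

1 year after 2010-01-23 is January 23, 2011.
Service was not by mail, so no mail extension applies.
Tolling adds 29 days: January 23, 2011 + 29 days = February 21, 2011.
From March 16, 2010 through April 16, 2010 inclusive is 32 days; tolling adds 32 days: February 21, 2011 + 32 days = March 25, 2011.
The deadline is March 25, 2011; from March 25, 2011 to April 4, 2011 is 10 days.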